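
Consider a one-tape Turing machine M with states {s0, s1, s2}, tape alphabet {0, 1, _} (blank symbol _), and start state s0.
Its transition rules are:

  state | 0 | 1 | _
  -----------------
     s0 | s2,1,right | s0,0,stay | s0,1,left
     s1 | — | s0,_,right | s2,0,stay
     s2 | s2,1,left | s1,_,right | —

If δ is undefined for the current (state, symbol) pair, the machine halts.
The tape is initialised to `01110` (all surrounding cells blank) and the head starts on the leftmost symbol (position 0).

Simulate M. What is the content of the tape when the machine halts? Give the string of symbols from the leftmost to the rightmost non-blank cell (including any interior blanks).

1__1__1

state=s0 head=0 tape=[0]1110___   (s0,0)→(s2,1,right)
state=s2 head=1 tape=1[1]110___   (s2,1)→(s1,_,right)
state=s1 head=2 tape=1_[1]10___   (s1,1)→(s0,_,right)
state=s0 head=3 tape=1__[1]0___   (s0,1)→(s0,0,stay)
state=s0 head=3 tape=1__[0]0___   (s0,0)→(s2,1,right)
state=s2 head=4 tape=1__1[0]___   (s2,0)→(s2,1,left)
state=s2 head=3 tape=1__[1]1___   (s2,1)→(s1,_,right)
state=s1 head=4 tape=1___[1]___   (s1,1)→(s0,_,right)
state=s0 head=5 tape=1____[_]__   (s0,_)→(s0,1,left)
state=s0 head=4 tape=1___[_]1__   (s0,_)→(s0,1,left)
state=s0 head=3 tape=1__[_]11__   (s0,_)→(s0,1,left)
state=s0 head=2 tape=1_[_]111__   (s0,_)→(s0,1,left)
state=s0 head=1 tape=1[_]1111__   (s0,_)→(s0,1,left)
state=s0 head=0 tape=[1]11111__   (s0,1)→(s0,0,stay)
state=s0 head=0 tape=[0]11111__   (s0,0)→(s2,1,right)
state=s2 head=1 tape=1[1]1111__   (s2,1)→(s1,_,right)
state=s1 head=2 tape=1_[1]111__   (s1,1)→(s0,_,right)
state=s0 head=3 tape=1__[1]11__   (s0,1)→(s0,0,stay)
state=s0 head=3 tape=1__[0]11__   (s0,0)→(s2,1,right)
state=s2 head=4 tape=1__1[1]1__   (s2,1)→(s1,_,right)
state=s1 head=5 tape=1__1_[1]__   (s1,1)→(s0,_,right)
state=s0 head=6 tape=1__1__[_]_   (s0,_)→(s0,1,left)
state=s0 head=5 tape=1__1_[_]1_   (s0,_)→(s0,1,left)
state=s0 head=4 tape=1__1[_]11_   (s0,_)→(s0,1,left)
state=s0 head=3 tape=1__[1]111_   (s0,1)→(s0,0,stay)
state=s0 head=3 tape=1__[0]111_   (s0,0)→(s2,1,right)
state=s2 head=4 tape=1__1[1]11_   (s2,1)→(s1,_,right)
state=s1 head=5 tape=1__1_[1]1_   (s1,1)→(s0,_,right)
state=s0 head=6 tape=1__1__[1]_   (s0,1)→(s0,0,stay)
state=s0 head=6 tape=1__1__[0]_   (s0,0)→(s2,1,right)
state=s2 head=7 tape=1__1__1[_]
The non-blank tape span at halt is 1__1__1.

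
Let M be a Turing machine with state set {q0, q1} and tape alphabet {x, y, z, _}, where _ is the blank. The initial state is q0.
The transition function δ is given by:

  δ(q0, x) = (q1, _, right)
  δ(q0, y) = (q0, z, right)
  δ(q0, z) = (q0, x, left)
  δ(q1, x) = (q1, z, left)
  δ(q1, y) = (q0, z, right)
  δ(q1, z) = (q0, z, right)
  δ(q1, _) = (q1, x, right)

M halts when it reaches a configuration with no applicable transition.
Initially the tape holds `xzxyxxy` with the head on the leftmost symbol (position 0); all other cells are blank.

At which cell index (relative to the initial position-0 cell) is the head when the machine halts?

state=q0 head=0 tape=[x]zxyxxy_   (q0,x)→(q1,_,right)
state=q1 head=1 tape=_[z]xyxxy_   (q1,z)→(q0,z,right)
state=q0 head=2 tape=_z[x]yxxy_   (q0,x)→(q1,_,right)
state=q1 head=3 tape=_z_[y]xxy_   (q1,y)→(q0,z,right)
state=q0 head=4 tape=_z_z[x]xy_   (q0,x)→(q1,_,right)
state=q1 head=5 tape=_z_z_[x]y_   (q1,x)→(q1,z,left)
state=q1 head=4 tape=_z_z[_]zy_   (q1,_)→(q1,x,right)
state=q1 head=5 tape=_z_zx[z]y_   (q1,z)→(q0,z,right)
state=q0 head=6 tape=_z_zxz[y]_   (q0,y)→(q0,z,right)
state=q0 head=7 tape=_z_zxzz[_]
At halt the head is at cell 7.

7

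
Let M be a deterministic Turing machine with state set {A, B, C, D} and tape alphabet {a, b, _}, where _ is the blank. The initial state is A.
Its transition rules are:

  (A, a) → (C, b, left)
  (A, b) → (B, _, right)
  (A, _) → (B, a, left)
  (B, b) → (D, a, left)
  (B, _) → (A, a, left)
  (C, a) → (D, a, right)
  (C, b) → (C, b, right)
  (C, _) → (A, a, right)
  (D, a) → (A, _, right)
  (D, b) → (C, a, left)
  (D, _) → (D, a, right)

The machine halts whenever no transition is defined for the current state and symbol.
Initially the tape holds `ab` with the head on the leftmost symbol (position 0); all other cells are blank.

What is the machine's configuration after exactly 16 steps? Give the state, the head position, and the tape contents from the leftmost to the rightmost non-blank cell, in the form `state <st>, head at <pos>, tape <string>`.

state B, head at 2, tape aa_a

A | _[a]b_   read a → write b, move left, go to C
C | [_]bb_   read _ → write a, move right, go to A
A | a[b]b_   read b → write _, move right, go to B
B | a_[b]_   read b → write a, move left, go to D
D | a[_]a_   read _ → write a, move right, go to D
D | aa[a]_   read a → write _, move right, go to A
A | aa_[_]   read _ → write a, move left, go to B
B | aa[_]a   read _ → write a, move left, go to A
A | a[a]aa   read a → write b, move left, go to C
C | [a]baa   read a → write a, move right, go to D
D | a[b]aa   read b → write a, move left, go to C
C | [a]aaa   read a → write a, move right, go to D
D | a[a]aa   read a → write _, move right, go to A
A | a_[a]a   read a → write b, move left, go to C
C | a[_]ba   read _ → write a, move right, go to A
A | aa[b]a   read b → write _, move right, go to B
B | aa_[a]
After 16 steps: state B, head at 2, tape aa_a.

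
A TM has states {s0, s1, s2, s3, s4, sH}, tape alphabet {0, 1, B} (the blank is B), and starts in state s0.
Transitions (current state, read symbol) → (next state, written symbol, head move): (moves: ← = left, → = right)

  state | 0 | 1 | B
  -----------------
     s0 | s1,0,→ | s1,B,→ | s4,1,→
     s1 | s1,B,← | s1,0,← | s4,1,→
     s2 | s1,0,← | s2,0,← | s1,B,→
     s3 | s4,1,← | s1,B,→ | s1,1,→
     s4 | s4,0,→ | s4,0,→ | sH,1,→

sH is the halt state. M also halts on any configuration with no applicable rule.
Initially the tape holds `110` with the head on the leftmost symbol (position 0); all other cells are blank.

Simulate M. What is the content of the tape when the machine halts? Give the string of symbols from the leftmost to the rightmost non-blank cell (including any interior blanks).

1001

state=s0 head=0 tape=[1]10BB   (s0,1)→(s1,B,→)
state=s1 head=1 tape=B[1]0BB   (s1,1)→(s1,0,←)
state=s1 head=0 tape=[B]00BB   (s1,B)→(s4,1,→)
state=s4 head=1 tape=1[0]0BB   (s4,0)→(s4,0,→)
state=s4 head=2 tape=10[0]BB   (s4,0)→(s4,0,→)
state=s4 head=3 tape=100[B]B   (s4,B)→(sH,1,→)
state=sH head=4 tape=1001[B]
The non-blank tape span at halt is 1001.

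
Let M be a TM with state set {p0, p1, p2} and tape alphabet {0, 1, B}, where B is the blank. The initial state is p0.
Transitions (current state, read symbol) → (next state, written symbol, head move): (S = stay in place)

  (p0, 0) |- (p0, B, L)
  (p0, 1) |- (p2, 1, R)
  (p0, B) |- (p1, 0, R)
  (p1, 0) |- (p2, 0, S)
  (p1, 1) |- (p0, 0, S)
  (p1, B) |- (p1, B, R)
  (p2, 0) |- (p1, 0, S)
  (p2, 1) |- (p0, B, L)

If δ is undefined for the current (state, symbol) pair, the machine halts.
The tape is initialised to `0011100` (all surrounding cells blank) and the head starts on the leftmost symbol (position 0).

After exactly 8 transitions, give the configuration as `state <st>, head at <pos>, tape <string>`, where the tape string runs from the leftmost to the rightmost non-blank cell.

state p2, head at 1, tape 0B011100

p0 | B[0]011100   read 0 → write B, move L, go to p0
p0 | [B]B011100   read B → write 0, move R, go to p1
p1 | 0[B]011100   read B → write B, move R, go to p1
p1 | 0B[0]11100   read 0 → write 0, move S, go to p2
p2 | 0B[0]11100   read 0 → write 0, move S, go to p1
p1 | 0B[0]11100   read 0 → write 0, move S, go to p2
p2 | 0B[0]11100   read 0 → write 0, move S, go to p1
p1 | 0B[0]11100   read 0 → write 0, move S, go to p2
p2 | 0B[0]11100
After 8 steps: state p2, head at 1, tape 0B011100.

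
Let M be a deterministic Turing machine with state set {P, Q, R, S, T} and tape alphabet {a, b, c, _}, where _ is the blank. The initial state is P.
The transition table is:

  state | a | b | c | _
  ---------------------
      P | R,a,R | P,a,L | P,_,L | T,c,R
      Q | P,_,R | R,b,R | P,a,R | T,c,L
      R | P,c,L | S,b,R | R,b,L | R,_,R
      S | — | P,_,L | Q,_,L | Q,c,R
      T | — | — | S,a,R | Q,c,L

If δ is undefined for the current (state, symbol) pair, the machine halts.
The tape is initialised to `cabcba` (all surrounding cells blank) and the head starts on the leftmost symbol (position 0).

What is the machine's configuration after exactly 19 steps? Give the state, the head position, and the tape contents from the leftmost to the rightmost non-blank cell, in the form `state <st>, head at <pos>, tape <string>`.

state T, head at 3, tape acaca_a

state=P head=0 tape=_[c]abcba   (P,c)→(P,_,L)
state=P head=-1 tape=[_]_abcba   (P,_)→(T,c,R)
state=T head=0 tape=c[_]abcba   (T,_)→(Q,c,L)
state=Q head=-1 tape=[c]cabcba   (Q,c)→(P,a,R)
state=P head=0 tape=a[c]abcba   (P,c)→(P,_,L)
state=P head=-1 tape=[a]_abcba   (P,a)→(R,a,R)
state=R head=0 tape=a[_]abcba   (R,_)→(R,_,R)
state=R head=1 tape=a_[a]bcba   (R,a)→(P,c,L)
state=P head=0 tape=a[_]cbcba   (P,_)→(T,c,R)
state=T head=1 tape=ac[c]bcba   (T,c)→(S,a,R)
state=S head=2 tape=aca[b]cba   (S,b)→(P,_,L)
state=P head=1 tape=ac[a]_cba   (P,a)→(R,a,R)
state=R head=2 tape=aca[_]cba   (R,_)→(R,_,R)
state=R head=3 tape=aca_[c]ba   (R,c)→(R,b,L)
state=R head=2 tape=aca[_]bba   (R,_)→(R,_,R)
state=R head=3 tape=aca_[b]ba   (R,b)→(S,b,R)
state=S head=4 tape=aca_b[b]a   (S,b)→(P,_,L)
state=P head=3 tape=aca_[b]_a   (P,b)→(P,a,L)
state=P head=2 tape=aca[_]a_a   (P,_)→(T,c,R)
state=T head=3 tape=acac[a]_a
After 19 steps: state T, head at 3, tape acaca_a.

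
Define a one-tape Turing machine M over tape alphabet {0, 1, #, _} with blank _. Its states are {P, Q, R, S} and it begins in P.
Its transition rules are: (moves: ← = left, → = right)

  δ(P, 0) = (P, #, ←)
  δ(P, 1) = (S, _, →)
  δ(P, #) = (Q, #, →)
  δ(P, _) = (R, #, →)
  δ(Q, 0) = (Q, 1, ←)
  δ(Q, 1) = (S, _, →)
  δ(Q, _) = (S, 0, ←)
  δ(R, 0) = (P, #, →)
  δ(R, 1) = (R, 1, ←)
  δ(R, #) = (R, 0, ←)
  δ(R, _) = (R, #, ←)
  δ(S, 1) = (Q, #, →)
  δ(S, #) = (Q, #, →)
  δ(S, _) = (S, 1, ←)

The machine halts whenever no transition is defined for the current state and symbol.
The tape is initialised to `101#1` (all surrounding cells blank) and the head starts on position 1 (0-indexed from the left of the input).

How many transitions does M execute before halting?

P | 1[0]1#1__   read 0 → write #, move ←, go to P
P | [1]#1#1__   read 1 → write _, move →, go to S
S | _[#]1#1__   read # → write #, move →, go to Q
Q | _#[1]#1__   read 1 → write _, move →, go to S
S | _#_[#]1__   read # → write #, move →, go to Q
Q | _#_#[1]__   read 1 → write _, move →, go to S
S | _#_#_[_]_   read _ → write 1, move ←, go to S
S | _#_#[_]1_   read _ → write 1, move ←, go to S
S | _#_[#]11_   read # → write #, move →, go to Q
Q | _#_#[1]1_   read 1 → write _, move →, go to S
S | _#_#_[1]_   read 1 → write #, move →, go to Q
Q | _#_#_#[_]   read _ → write 0, move ←, go to S
S | _#_#_[#]0   read # → write #, move →, go to Q
Q | _#_#_#[0]   read 0 → write 1, move ←, go to Q
Q | _#_#_[#]1
M halts after 14 transitions.

14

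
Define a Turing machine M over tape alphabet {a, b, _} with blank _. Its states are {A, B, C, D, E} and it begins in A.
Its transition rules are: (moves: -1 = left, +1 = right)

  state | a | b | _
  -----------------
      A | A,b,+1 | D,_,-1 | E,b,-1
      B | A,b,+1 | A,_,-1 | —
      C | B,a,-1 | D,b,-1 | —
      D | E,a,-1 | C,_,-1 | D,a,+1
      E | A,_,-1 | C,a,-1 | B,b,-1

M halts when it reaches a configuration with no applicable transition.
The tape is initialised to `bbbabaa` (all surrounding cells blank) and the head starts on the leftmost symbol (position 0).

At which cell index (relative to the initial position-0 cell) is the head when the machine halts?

-3

A | ___[b]bbabaa   read b → write _, move -1, go to D
D | __[_]_bbabaa   read _ → write a, move +1, go to D
D | __a[_]bbabaa   read _ → write a, move +1, go to D
D | __aa[b]babaa   read b → write _, move -1, go to C
C | __a[a]_babaa   read a → write a, move -1, go to B
B | __[a]a_babaa   read a → write b, move +1, go to A
A | __b[a]_babaa   read a → write b, move +1, go to A
A | __bb[_]babaa   read _ → write b, move -1, go to E
E | __b[b]bbabaa   read b → write a, move -1, go to C
C | __[b]abbabaa   read b → write b, move -1, go to D
D | _[_]babbabaa   read _ → write a, move +1, go to D
D | _a[b]abbabaa   read b → write _, move -1, go to C
C | _[a]_abbabaa   read a → write a, move -1, go to B
B | [_]a_abbabaa
At halt the head is at cell -3.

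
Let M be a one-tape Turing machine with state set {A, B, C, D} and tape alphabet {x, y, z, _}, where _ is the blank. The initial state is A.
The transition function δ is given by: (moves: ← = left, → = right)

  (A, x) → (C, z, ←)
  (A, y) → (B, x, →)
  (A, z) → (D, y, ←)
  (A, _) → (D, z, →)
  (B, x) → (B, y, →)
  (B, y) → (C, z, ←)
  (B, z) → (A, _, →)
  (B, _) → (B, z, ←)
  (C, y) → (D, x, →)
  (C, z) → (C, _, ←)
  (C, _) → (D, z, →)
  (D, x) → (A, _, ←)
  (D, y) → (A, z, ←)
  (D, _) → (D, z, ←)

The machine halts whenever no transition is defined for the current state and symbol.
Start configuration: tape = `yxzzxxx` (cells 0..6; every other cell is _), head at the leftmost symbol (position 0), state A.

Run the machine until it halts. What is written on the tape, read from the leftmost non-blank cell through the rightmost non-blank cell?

state=A head=0 tape=_[y]xzzxxx   (A,y)→(B,x,→)
state=B head=1 tape=_x[x]zzxxx   (B,x)→(B,y,→)
state=B head=2 tape=_xy[z]zxxx   (B,z)→(A,_,→)
state=A head=3 tape=_xy_[z]xxx   (A,z)→(D,y,←)
state=D head=2 tape=_xy[_]yxxx   (D,_)→(D,z,←)
state=D head=1 tape=_x[y]zyxxx   (D,y)→(A,z,←)
state=A head=0 tape=_[x]zzyxxx   (A,x)→(C,z,←)
state=C head=-1 tape=[_]zzzyxxx   (C,_)→(D,z,→)
state=D head=0 tape=z[z]zzyxxx
The non-blank tape span at halt is zzzzyxxx.

zzzzyxxx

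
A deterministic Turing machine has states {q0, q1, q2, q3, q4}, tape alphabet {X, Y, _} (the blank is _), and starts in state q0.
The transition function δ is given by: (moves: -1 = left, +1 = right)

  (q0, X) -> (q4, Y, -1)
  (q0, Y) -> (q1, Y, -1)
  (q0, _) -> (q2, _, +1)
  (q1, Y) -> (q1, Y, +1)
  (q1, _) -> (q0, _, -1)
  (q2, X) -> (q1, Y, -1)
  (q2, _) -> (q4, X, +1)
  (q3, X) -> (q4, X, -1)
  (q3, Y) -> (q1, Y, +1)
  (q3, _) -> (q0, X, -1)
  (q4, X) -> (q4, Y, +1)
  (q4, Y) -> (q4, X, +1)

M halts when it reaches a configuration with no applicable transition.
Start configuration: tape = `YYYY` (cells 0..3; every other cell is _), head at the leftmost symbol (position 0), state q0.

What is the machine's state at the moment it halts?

state=q0 head=0 tape=__[Y]YYY_   (q0,Y)→(q1,Y,-1)
state=q1 head=-1 tape=_[_]YYYY_   (q1,_)→(q0,_,-1)
state=q0 head=-2 tape=[_]_YYYY_   (q0,_)→(q2,_,+1)
state=q2 head=-1 tape=_[_]YYYY_   (q2,_)→(q4,X,+1)
state=q4 head=0 tape=_X[Y]YYY_   (q4,Y)→(q4,X,+1)
state=q4 head=1 tape=_XX[Y]YY_   (q4,Y)→(q4,X,+1)
state=q4 head=2 tape=_XXX[Y]Y_   (q4,Y)→(q4,X,+1)
state=q4 head=3 tape=_XXXX[Y]_   (q4,Y)→(q4,X,+1)
state=q4 head=4 tape=_XXXXX[_]
No transition is defined for (q4, _); M halts in state q4.

q4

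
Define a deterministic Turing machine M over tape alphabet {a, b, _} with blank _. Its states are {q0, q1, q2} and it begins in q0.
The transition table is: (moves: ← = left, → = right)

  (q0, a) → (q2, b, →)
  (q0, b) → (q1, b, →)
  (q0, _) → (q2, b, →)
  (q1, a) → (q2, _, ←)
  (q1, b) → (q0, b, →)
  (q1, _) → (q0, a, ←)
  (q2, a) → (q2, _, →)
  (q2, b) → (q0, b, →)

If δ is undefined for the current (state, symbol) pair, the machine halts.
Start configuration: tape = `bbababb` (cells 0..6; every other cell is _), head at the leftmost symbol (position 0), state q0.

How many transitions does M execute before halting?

12

q0 | [b]bababb__   read b → write b, move →, go to q1
q1 | b[b]ababb__   read b → write b, move →, go to q0
q0 | bb[a]babb__   read a → write b, move →, go to q2
q2 | bbb[b]abb__   read b → write b, move →, go to q0
q0 | bbbb[a]bb__   read a → write b, move →, go to q2
q2 | bbbbb[b]b__   read b → write b, move →, go to q0
q0 | bbbbbb[b]__   read b → write b, move →, go to q1
q1 | bbbbbbb[_]_   read _ → write a, move ←, go to q0
q0 | bbbbbb[b]a_   read b → write b, move →, go to q1
q1 | bbbbbbb[a]_   read a → write _, move ←, go to q2
q2 | bbbbbb[b]__   read b → write b, move →, go to q0
q0 | bbbbbbb[_]_   read _ → write b, move →, go to q2
q2 | bbbbbbbb[_]
M halts after 12 transitions.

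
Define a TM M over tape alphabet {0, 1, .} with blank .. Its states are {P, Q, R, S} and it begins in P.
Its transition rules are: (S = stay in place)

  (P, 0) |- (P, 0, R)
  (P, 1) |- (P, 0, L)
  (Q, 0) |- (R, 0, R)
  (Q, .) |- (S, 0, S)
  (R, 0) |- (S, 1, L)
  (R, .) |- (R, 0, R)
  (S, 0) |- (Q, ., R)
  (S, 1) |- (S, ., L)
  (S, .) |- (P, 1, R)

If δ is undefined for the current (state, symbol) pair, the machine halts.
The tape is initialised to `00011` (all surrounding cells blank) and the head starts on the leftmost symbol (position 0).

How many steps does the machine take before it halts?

9

state=P head=0 tape=[0]0011.   (P,0)→(P,0,R)
state=P head=1 tape=0[0]011.   (P,0)→(P,0,R)
state=P head=2 tape=00[0]11.   (P,0)→(P,0,R)
state=P head=3 tape=000[1]1.   (P,1)→(P,0,L)
state=P head=2 tape=00[0]01.   (P,0)→(P,0,R)
state=P head=3 tape=000[0]1.   (P,0)→(P,0,R)
state=P head=4 tape=0000[1].   (P,1)→(P,0,L)
state=P head=3 tape=000[0]0.   (P,0)→(P,0,R)
state=P head=4 tape=0000[0].   (P,0)→(P,0,R)
state=P head=5 tape=00000[.]
M halts after 9 transitions.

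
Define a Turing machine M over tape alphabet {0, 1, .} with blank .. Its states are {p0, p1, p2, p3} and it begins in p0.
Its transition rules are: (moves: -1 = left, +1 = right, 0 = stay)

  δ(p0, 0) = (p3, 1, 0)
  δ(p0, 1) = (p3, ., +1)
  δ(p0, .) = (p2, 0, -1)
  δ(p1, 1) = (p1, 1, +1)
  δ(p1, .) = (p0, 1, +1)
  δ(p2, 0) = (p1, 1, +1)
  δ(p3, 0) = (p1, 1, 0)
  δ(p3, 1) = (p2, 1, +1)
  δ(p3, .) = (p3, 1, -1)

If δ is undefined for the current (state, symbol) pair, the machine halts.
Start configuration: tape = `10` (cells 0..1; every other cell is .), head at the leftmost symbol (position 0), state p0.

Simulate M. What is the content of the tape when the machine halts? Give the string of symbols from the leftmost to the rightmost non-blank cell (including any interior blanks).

state=p0 head=0 tape=[1]0..   (p0,1)→(p3,.,+1)
state=p3 head=1 tape=.[0]..   (p3,0)→(p1,1,0)
state=p1 head=1 tape=.[1]..   (p1,1)→(p1,1,+1)
state=p1 head=2 tape=.1[.].   (p1,.)→(p0,1,+1)
state=p0 head=3 tape=.11[.]   (p0,.)→(p2,0,-1)
state=p2 head=2 tape=.1[1]0
The non-blank tape span at halt is 110.

110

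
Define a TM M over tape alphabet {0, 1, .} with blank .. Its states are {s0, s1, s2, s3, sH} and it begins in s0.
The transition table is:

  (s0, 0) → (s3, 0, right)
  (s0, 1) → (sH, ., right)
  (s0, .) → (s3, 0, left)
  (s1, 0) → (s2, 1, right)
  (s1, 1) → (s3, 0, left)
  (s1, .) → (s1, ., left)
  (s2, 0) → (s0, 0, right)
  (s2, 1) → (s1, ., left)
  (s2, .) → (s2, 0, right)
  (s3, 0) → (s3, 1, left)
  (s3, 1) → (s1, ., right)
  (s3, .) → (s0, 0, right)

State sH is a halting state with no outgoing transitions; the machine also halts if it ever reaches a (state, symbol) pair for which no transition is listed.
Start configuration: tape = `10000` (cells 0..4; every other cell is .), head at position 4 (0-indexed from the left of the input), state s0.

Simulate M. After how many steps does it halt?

s0 | .1000[0]..   read 0 → write 0, move right, go to s3
s3 | .10000[.].   read . → write 0, move right, go to s0
s0 | .100000[.]   read . → write 0, move left, go to s3
s3 | .10000[0]0   read 0 → write 1, move left, go to s3
s3 | .1000[0]10   read 0 → write 1, move left, go to s3
s3 | .100[0]110   read 0 → write 1, move left, go to s3
s3 | .10[0]1110   read 0 → write 1, move left, go to s3
s3 | .1[0]11110   read 0 → write 1, move left, go to s3
s3 | .[1]111110   read 1 → write ., move right, go to s1
s1 | ..[1]11110   read 1 → write 0, move left, go to s3
s3 | .[.]011110   read . → write 0, move right, go to s0
s0 | .0[0]11110   read 0 → write 0, move right, go to s3
s3 | .00[1]1110   read 1 → write ., move right, go to s1
s1 | .00.[1]110   read 1 → write 0, move left, go to s3
s3 | .00[.]0110   read . → write 0, move right, go to s0
s0 | .000[0]110   read 0 → write 0, move right, go to s3
s3 | .0000[1]10   read 1 → write ., move right, go to s1
s1 | .0000.[1]0   read 1 → write 0, move left, go to s3
s3 | .0000[.]00   read . → write 0, move right, go to s0
s0 | .00000[0]0   read 0 → write 0, move right, go to s3
s3 | .000000[0]   read 0 → write 1, move left, go to s3
s3 | .00000[0]1   read 0 → write 1, move left, go to s3
s3 | .0000[0]11   read 0 → write 1, move left, go to s3
s3 | .000[0]111   read 0 → write 1, move left, go to s3
s3 | .00[0]1111   read 0 → write 1, move left, go to s3
s3 | .0[0]11111   read 0 → write 1, move left, go to s3
s3 | .[0]111111   read 0 → write 1, move left, go to s3
s3 | [.]1111111   read . → write 0, move right, go to s0
s0 | 0[1]111111   read 1 → write ., move right, go to sH
sH | 0.[1]11111
M halts after 29 transitions.

29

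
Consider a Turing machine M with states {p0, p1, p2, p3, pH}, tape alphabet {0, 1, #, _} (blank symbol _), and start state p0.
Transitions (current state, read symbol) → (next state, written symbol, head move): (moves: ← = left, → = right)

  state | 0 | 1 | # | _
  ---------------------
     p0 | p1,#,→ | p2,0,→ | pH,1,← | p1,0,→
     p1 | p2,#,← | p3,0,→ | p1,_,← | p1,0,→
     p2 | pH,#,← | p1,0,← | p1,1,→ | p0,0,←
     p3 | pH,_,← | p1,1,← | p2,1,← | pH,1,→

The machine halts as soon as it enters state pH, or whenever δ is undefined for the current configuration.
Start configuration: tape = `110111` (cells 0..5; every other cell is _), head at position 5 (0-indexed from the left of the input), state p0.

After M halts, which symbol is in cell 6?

1

p0 | 11011[1]__   read 1 → write 0, move →, go to p2
p2 | 110110[_]_   read _ → write 0, move ←, go to p0
p0 | 11011[0]0_   read 0 → write #, move →, go to p1
p1 | 11011#[0]_   read 0 → write #, move ←, go to p2
p2 | 11011[#]#_   read # → write 1, move →, go to p1
p1 | 110111[#]_   read # → write _, move ←, go to p1
p1 | 11011[1]__   read 1 → write 0, move →, go to p3
p3 | 110110[_]_   read _ → write 1, move →, go to pH
pH | 1101101[_]
Cell 6 holds 1 when M halts.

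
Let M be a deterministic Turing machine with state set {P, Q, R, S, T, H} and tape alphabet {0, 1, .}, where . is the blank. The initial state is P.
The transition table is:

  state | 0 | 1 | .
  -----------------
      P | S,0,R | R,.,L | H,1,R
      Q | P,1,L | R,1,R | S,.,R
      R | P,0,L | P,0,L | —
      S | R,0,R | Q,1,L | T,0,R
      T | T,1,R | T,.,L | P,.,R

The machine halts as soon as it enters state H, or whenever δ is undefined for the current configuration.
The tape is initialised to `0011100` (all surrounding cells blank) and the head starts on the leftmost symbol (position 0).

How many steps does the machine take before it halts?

state=P head=0 tape=[0]011100.   (P,0)→(S,0,R)
state=S head=1 tape=0[0]11100.   (S,0)→(R,0,R)
state=R head=2 tape=00[1]1100.   (R,1)→(P,0,L)
state=P head=1 tape=0[0]01100.   (P,0)→(S,0,R)
state=S head=2 tape=00[0]1100.   (S,0)→(R,0,R)
state=R head=3 tape=000[1]100.   (R,1)→(P,0,L)
state=P head=2 tape=00[0]0100.   (P,0)→(S,0,R)
state=S head=3 tape=000[0]100.   (S,0)→(R,0,R)
state=R head=4 tape=0000[1]00.   (R,1)→(P,0,L)
state=P head=3 tape=000[0]000.   (P,0)→(S,0,R)
state=S head=4 tape=0000[0]00.   (S,0)→(R,0,R)
state=R head=5 tape=00000[0]0.   (R,0)→(P,0,L)
state=P head=4 tape=0000[0]00.   (P,0)→(S,0,R)
state=S head=5 tape=00000[0]0.   (S,0)→(R,0,R)
state=R head=6 tape=000000[0].   (R,0)→(P,0,L)
state=P head=5 tape=00000[0]0.   (P,0)→(S,0,R)
state=S head=6 tape=000000[0].   (S,0)→(R,0,R)
state=R head=7 tape=0000000[.]
M halts after 17 transitions.

17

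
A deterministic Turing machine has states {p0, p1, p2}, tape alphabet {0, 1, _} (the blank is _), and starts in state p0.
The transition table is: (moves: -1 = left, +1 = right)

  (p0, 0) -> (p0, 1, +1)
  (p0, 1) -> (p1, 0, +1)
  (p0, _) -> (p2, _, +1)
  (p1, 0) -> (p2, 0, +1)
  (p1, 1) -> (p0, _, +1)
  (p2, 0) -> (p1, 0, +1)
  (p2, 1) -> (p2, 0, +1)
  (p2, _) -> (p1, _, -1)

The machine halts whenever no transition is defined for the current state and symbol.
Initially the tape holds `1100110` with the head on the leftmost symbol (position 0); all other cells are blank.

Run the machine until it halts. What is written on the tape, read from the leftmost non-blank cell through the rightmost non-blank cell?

p0 | [1]100110__   read 1 → write 0, move +1, go to p1
p1 | 0[1]00110__   read 1 → write _, move +1, go to p0
p0 | 0_[0]0110__   read 0 → write 1, move +1, go to p0
p0 | 0_1[0]110__   read 0 → write 1, move +1, go to p0
p0 | 0_11[1]10__   read 1 → write 0, move +1, go to p1
p1 | 0_110[1]0__   read 1 → write _, move +1, go to p0
p0 | 0_110_[0]__   read 0 → write 1, move +1, go to p0
p0 | 0_110_1[_]_   read _ → write _, move +1, go to p2
p2 | 0_110_1_[_]   read _ → write _, move -1, go to p1
p1 | 0_110_1[_]_
The non-blank tape span at halt is 0_110_1.

0_110_1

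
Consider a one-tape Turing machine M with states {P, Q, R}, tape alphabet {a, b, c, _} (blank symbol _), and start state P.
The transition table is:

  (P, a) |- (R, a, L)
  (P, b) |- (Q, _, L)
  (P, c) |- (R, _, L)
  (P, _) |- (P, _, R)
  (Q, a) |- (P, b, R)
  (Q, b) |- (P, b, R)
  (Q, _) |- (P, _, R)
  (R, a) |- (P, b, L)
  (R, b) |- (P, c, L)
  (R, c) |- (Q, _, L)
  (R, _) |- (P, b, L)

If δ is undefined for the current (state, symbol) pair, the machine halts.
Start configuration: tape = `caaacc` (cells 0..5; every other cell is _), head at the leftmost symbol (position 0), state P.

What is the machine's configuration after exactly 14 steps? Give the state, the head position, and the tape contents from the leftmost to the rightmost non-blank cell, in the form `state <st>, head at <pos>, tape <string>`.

state=P head=0 tape=__[c]aaacc   (P,c)→(R,_,L)
state=R head=-1 tape=_[_]_aaacc   (R,_)→(P,b,L)
state=P head=-2 tape=[_]b_aaacc   (P,_)→(P,_,R)
state=P head=-1 tape=_[b]_aaacc   (P,b)→(Q,_,L)
state=Q head=-2 tape=[_]__aaacc   (Q,_)→(P,_,R)
state=P head=-1 tape=_[_]_aaacc   (P,_)→(P,_,R)
state=P head=0 tape=__[_]aaacc   (P,_)→(P,_,R)
state=P head=1 tape=___[a]aacc   (P,a)→(R,a,L)
state=R head=0 tape=__[_]aaacc   (R,_)→(P,b,L)
state=P head=-1 tape=_[_]baaacc   (P,_)→(P,_,R)
state=P head=0 tape=__[b]aaacc   (P,b)→(Q,_,L)
state=Q head=-1 tape=_[_]_aaacc   (Q,_)→(P,_,R)
state=P head=0 tape=__[_]aaacc   (P,_)→(P,_,R)
state=P head=1 tape=___[a]aacc   (P,a)→(R,a,L)
state=R head=0 tape=__[_]aaacc
After 14 steps: state R, head at 0, tape aaacc.

state R, head at 0, tape aaacc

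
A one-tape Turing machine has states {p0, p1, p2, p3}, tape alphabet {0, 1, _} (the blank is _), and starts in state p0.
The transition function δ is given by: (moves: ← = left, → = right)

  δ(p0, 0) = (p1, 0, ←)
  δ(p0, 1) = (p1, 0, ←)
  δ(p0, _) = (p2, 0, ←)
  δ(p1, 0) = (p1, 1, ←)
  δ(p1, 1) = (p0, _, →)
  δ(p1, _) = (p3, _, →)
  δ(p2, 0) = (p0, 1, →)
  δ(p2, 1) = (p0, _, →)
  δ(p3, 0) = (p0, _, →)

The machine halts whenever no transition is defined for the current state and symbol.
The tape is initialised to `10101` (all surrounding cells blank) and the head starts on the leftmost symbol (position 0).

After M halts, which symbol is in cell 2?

_

p0 | _[1]0101_   read 1 → write 0, move ←, go to p1
p1 | [_]00101_   read _ → write _, move →, go to p3
p3 | _[0]0101_   read 0 → write _, move →, go to p0
p0 | __[0]101_   read 0 → write 0, move ←, go to p1
p1 | _[_]0101_   read _ → write _, move →, go to p3
p3 | __[0]101_   read 0 → write _, move →, go to p0
p0 | ___[1]01_   read 1 → write 0, move ←, go to p1
p1 | __[_]001_   read _ → write _, move →, go to p3
p3 | ___[0]01_   read 0 → write _, move →, go to p0
p0 | ____[0]1_   read 0 → write 0, move ←, go to p1
p1 | ___[_]01_   read _ → write _, move →, go to p3
p3 | ____[0]1_   read 0 → write _, move →, go to p0
p0 | _____[1]_   read 1 → write 0, move ←, go to p1
p1 | ____[_]0_   read _ → write _, move →, go to p3
p3 | _____[0]_   read 0 → write _, move →, go to p0
p0 | ______[_]   read _ → write 0, move ←, go to p2
p2 | _____[_]0
Cell 2 holds _ when M halts.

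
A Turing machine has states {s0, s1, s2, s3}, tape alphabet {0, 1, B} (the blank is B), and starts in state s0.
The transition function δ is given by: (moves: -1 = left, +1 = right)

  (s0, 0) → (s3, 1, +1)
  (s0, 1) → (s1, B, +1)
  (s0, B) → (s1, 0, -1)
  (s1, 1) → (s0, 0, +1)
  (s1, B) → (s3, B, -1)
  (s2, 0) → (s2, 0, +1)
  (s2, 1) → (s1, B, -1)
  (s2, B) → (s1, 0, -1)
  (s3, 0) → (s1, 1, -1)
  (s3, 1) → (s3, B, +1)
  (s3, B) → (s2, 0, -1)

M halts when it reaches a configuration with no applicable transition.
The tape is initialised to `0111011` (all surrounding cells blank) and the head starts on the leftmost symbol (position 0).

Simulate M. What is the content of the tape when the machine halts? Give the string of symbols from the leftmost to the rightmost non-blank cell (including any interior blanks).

0000111

state=s0 head=0 tape=[0]111011   (s0,0)→(s3,1,+1)
state=s3 head=1 tape=1[1]11011   (s3,1)→(s3,B,+1)
state=s3 head=2 tape=1B[1]1011   (s3,1)→(s3,B,+1)
state=s3 head=3 tape=1BB[1]011   (s3,1)→(s3,B,+1)
state=s3 head=4 tape=1BBB[0]11   (s3,0)→(s1,1,-1)
state=s1 head=3 tape=1BB[B]111   (s1,B)→(s3,B,-1)
state=s3 head=2 tape=1B[B]B111   (s3,B)→(s2,0,-1)
state=s2 head=1 tape=1[B]0B111   (s2,B)→(s1,0,-1)
state=s1 head=0 tape=[1]00B111   (s1,1)→(s0,0,+1)
state=s0 head=1 tape=0[0]0B111   (s0,0)→(s3,1,+1)
state=s3 head=2 tape=01[0]B111   (s3,0)→(s1,1,-1)
state=s1 head=1 tape=0[1]1B111   (s1,1)→(s0,0,+1)
state=s0 head=2 tape=00[1]B111   (s0,1)→(s1,B,+1)
state=s1 head=3 tape=00B[B]111   (s1,B)→(s3,B,-1)
state=s3 head=2 tape=00[B]B111   (s3,B)→(s2,0,-1)
state=s2 head=1 tape=0[0]0B111   (s2,0)→(s2,0,+1)
state=s2 head=2 tape=00[0]B111   (s2,0)→(s2,0,+1)
state=s2 head=3 tape=000[B]111   (s2,B)→(s1,0,-1)
state=s1 head=2 tape=00[0]0111
The non-blank tape span at halt is 0000111.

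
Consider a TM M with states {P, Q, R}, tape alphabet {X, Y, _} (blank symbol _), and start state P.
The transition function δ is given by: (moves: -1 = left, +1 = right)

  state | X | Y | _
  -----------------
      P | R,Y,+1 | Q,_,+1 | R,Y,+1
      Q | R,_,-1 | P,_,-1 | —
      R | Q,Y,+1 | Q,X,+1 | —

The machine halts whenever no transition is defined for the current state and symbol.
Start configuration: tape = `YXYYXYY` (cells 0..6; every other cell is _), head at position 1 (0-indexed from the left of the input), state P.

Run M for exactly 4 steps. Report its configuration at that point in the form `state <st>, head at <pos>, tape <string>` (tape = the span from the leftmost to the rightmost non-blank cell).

state R, head at 3, tape YYY_XYY

P | Y[X]YYXYY   read X → write Y, move +1, go to R
R | YY[Y]YXYY   read Y → write X, move +1, go to Q
Q | YYX[Y]XYY   read Y → write _, move -1, go to P
P | YY[X]_XYY   read X → write Y, move +1, go to R
R | YYY[_]XYY
After 4 steps: state R, head at 3, tape YYY_XYY.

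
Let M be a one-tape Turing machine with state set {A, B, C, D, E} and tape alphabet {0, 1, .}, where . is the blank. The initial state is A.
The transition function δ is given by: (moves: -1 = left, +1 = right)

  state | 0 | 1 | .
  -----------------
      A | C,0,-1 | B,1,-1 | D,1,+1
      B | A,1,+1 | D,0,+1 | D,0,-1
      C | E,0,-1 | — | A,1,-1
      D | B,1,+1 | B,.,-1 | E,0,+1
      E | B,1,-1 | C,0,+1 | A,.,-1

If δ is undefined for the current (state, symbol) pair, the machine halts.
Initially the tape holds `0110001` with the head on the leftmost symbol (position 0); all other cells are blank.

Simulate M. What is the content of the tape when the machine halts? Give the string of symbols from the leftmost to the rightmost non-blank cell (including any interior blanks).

state=A head=0 tape=..[0]110001   (A,0)→(C,0,-1)
state=C head=-1 tape=.[.]0110001   (C,.)→(A,1,-1)
state=A head=-2 tape=[.]10110001   (A,.)→(D,1,+1)
state=D head=-1 tape=1[1]0110001   (D,1)→(B,.,-1)
state=B head=-2 tape=[1].0110001   (B,1)→(D,0,+1)
state=D head=-1 tape=0[.]0110001   (D,.)→(E,0,+1)
state=E head=0 tape=00[0]110001   (E,0)→(B,1,-1)
state=B head=-1 tape=0[0]1110001   (B,0)→(A,1,+1)
state=A head=0 tape=01[1]110001   (A,1)→(B,1,-1)
state=B head=-1 tape=0[1]1110001   (B,1)→(D,0,+1)
state=D head=0 tape=00[1]110001   (D,1)→(B,.,-1)
state=B head=-1 tape=0[0].110001   (B,0)→(A,1,+1)
state=A head=0 tape=01[.]110001   (A,.)→(D,1,+1)
state=D head=1 tape=011[1]10001   (D,1)→(B,.,-1)
state=B head=0 tape=01[1].10001   (B,1)→(D,0,+1)
state=D head=1 tape=010[.]10001   (D,.)→(E,0,+1)
state=E head=2 tape=0100[1]0001   (E,1)→(C,0,+1)
state=C head=3 tape=01000[0]001   (C,0)→(E,0,-1)
state=E head=2 tape=0100[0]0001   (E,0)→(B,1,-1)
state=B head=1 tape=010[0]10001   (B,0)→(A,1,+1)
state=A head=2 tape=0101[1]0001   (A,1)→(B,1,-1)
state=B head=1 tape=010[1]10001   (B,1)→(D,0,+1)
state=D head=2 tape=0100[1]0001   (D,1)→(B,.,-1)
state=B head=1 tape=010[0].0001   (B,0)→(A,1,+1)
state=A head=2 tape=0101[.]0001   (A,.)→(D,1,+1)
state=D head=3 tape=01011[0]001   (D,0)→(B,1,+1)
state=B head=4 tape=010111[0]01   (B,0)→(A,1,+1)
state=A head=5 tape=0101111[0]1   (A,0)→(C,0,-1)
state=C head=4 tape=010111[1]01
The non-blank tape span at halt is 010111101.

010111101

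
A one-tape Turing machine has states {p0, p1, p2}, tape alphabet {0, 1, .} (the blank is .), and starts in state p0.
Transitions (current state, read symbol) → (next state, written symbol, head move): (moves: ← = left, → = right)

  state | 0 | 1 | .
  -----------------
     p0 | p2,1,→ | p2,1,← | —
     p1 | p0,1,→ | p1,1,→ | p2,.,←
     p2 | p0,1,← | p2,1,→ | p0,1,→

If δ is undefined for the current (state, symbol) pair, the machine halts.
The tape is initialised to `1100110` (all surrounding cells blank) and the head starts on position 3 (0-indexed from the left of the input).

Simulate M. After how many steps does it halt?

9

state=p0 head=3 tape=110[0]110..   (p0,0)→(p2,1,→)
state=p2 head=4 tape=1101[1]10..   (p2,1)→(p2,1,→)
state=p2 head=5 tape=11011[1]0..   (p2,1)→(p2,1,→)
state=p2 head=6 tape=110111[0]..   (p2,0)→(p0,1,←)
state=p0 head=5 tape=11011[1]1..   (p0,1)→(p2,1,←)
state=p2 head=4 tape=1101[1]11..   (p2,1)→(p2,1,→)
state=p2 head=5 tape=11011[1]1..   (p2,1)→(p2,1,→)
state=p2 head=6 tape=110111[1]..   (p2,1)→(p2,1,→)
state=p2 head=7 tape=1101111[.].   (p2,.)→(p0,1,→)
state=p0 head=8 tape=11011111[.]
M halts after 9 transitions.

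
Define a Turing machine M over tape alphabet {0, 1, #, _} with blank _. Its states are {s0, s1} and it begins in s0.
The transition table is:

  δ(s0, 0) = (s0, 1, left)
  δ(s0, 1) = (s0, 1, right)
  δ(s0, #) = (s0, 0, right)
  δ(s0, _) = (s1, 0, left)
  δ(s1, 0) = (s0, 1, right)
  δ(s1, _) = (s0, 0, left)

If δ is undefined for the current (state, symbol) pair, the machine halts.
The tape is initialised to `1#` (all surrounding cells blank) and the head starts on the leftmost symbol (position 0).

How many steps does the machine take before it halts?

s0 | [1]#__   read 1 → write 1, move right, go to s0
s0 | 1[#]__   read # → write 0, move right, go to s0
s0 | 10[_]_   read _ → write 0, move left, go to s1
s1 | 1[0]0_   read 0 → write 1, move right, go to s0
s0 | 11[0]_   read 0 → write 1, move left, go to s0
s0 | 1[1]1_   read 1 → write 1, move right, go to s0
s0 | 11[1]_   read 1 → write 1, move right, go to s0
s0 | 111[_]   read _ → write 0, move left, go to s1
s1 | 11[1]0
M halts after 8 transitions.

8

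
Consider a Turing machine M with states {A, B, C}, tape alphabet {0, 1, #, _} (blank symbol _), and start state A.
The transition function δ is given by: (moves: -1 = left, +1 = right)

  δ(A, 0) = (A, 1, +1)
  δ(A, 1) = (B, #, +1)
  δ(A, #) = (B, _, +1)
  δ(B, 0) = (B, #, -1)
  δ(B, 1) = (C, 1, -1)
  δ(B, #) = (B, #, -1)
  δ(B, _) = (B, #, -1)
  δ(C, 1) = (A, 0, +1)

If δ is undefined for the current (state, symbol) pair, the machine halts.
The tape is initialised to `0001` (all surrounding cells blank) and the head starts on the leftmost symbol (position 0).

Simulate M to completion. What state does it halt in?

A | _[0]001_   read 0 → write 1, move +1, go to A
A | _1[0]01_   read 0 → write 1, move +1, go to A
A | _11[0]1_   read 0 → write 1, move +1, go to A
A | _111[1]_   read 1 → write #, move +1, go to B
B | _111#[_]   read _ → write #, move -1, go to B
B | _111[#]#   read # → write #, move -1, go to B
B | _11[1]##   read 1 → write 1, move -1, go to C
C | _1[1]1##   read 1 → write 0, move +1, go to A
A | _10[1]##   read 1 → write #, move +1, go to B
B | _10#[#]#   read # → write #, move -1, go to B
B | _10[#]##   read # → write #, move -1, go to B
B | _1[0]###   read 0 → write #, move -1, go to B
B | _[1]####   read 1 → write 1, move -1, go to C
C | [_]1####
No transition is defined for (C, _); M halts in state C.

C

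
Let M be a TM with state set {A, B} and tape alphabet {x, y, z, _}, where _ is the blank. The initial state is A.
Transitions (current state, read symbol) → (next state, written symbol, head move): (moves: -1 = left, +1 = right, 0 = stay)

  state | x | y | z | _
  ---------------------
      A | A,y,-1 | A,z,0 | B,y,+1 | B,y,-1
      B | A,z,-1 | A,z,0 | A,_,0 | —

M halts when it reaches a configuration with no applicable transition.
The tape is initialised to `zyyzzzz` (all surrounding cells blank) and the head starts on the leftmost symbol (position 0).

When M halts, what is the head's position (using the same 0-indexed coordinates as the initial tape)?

7

A | [z]yyzzzz_   read z → write y, move +1, go to B
B | y[y]yzzzz_   read y → write z, move 0, go to A
A | y[z]yzzzz_   read z → write y, move +1, go to B
B | yy[y]zzzz_   read y → write z, move 0, go to A
A | yy[z]zzzz_   read z → write y, move +1, go to B
B | yyy[z]zzz_   read z → write _, move 0, go to A
A | yyy[_]zzz_   read _ → write y, move -1, go to B
B | yy[y]yzzz_   read y → write z, move 0, go to A
A | yy[z]yzzz_   read z → write y, move +1, go to B
B | yyy[y]zzz_   read y → write z, move 0, go to A
A | yyy[z]zzz_   read z → write y, move +1, go to B
B | yyyy[z]zz_   read z → write _, move 0, go to A
A | yyyy[_]zz_   read _ → write y, move -1, go to B
B | yyy[y]yzz_   read y → write z, move 0, go to A
A | yyy[z]yzz_   read z → write y, move +1, go to B
B | yyyy[y]zz_   read y → write z, move 0, go to A
A | yyyy[z]zz_   read z → write y, move +1, go to B
B | yyyyy[z]z_   read z → write _, move 0, go to A
A | yyyyy[_]z_   read _ → write y, move -1, go to B
B | yyyy[y]yz_   read y → write z, move 0, go to A
A | yyyy[z]yz_   read z → write y, move +1, go to B
B | yyyyy[y]z_   read y → write z, move 0, go to A
A | yyyyy[z]z_   read z → write y, move +1, go to B
B | yyyyyy[z]_   read z → write _, move 0, go to A
A | yyyyyy[_]_   read _ → write y, move -1, go to B
B | yyyyy[y]y_   read y → write z, move 0, go to A
A | yyyyy[z]y_   read z → write y, move +1, go to B
B | yyyyyy[y]_   read y → write z, move 0, go to A
A | yyyyyy[z]_   read z → write y, move +1, go to B
B | yyyyyyy[_]
At halt the head is at cell 7.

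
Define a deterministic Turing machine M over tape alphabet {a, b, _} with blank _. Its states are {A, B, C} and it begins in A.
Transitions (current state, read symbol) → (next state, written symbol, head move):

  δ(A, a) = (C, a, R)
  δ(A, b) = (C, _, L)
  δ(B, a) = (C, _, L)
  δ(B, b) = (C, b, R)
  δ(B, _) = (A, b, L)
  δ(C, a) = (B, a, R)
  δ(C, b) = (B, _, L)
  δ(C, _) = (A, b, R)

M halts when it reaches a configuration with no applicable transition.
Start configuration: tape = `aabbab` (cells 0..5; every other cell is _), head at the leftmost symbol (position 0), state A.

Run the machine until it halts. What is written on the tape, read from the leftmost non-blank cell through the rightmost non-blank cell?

state=A head=0 tape=[a]abbab   (A,a)→(C,a,R)
state=C head=1 tape=a[a]bbab   (C,a)→(B,a,R)
state=B head=2 tape=aa[b]bab   (B,b)→(C,b,R)
state=C head=3 tape=aab[b]ab   (C,b)→(B,_,L)
state=B head=2 tape=aa[b]_ab   (B,b)→(C,b,R)
state=C head=3 tape=aab[_]ab   (C,_)→(A,b,R)
state=A head=4 tape=aabb[a]b   (A,a)→(C,a,R)
state=C head=5 tape=aabba[b]   (C,b)→(B,_,L)
state=B head=4 tape=aabb[a]_   (B,a)→(C,_,L)
state=C head=3 tape=aab[b]__   (C,b)→(B,_,L)
state=B head=2 tape=aa[b]___   (B,b)→(C,b,R)
state=C head=3 tape=aab[_]__   (C,_)→(A,b,R)
state=A head=4 tape=aabb[_]_
The non-blank tape span at halt is aabb.

aabb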